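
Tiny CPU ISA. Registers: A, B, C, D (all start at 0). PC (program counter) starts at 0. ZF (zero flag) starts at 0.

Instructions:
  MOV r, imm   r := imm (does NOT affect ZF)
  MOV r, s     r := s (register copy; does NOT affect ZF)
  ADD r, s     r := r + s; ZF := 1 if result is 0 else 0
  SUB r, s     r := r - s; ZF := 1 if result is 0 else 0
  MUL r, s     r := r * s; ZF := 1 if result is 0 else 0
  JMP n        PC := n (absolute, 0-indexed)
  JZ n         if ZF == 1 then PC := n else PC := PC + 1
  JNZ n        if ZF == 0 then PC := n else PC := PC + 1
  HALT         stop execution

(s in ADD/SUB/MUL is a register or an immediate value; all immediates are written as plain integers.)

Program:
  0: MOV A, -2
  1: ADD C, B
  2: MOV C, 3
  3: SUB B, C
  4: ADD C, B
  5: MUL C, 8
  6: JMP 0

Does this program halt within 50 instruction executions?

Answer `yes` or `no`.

Answer: no

Derivation:
Step 1: PC=0 exec 'MOV A, -2'. After: A=-2 B=0 C=0 D=0 ZF=0 PC=1
Step 2: PC=1 exec 'ADD C, B'. After: A=-2 B=0 C=0 D=0 ZF=1 PC=2
Step 3: PC=2 exec 'MOV C, 3'. After: A=-2 B=0 C=3 D=0 ZF=1 PC=3
Step 4: PC=3 exec 'SUB B, C'. After: A=-2 B=-3 C=3 D=0 ZF=0 PC=4
Step 5: PC=4 exec 'ADD C, B'. After: A=-2 B=-3 C=0 D=0 ZF=1 PC=5
Step 6: PC=5 exec 'MUL C, 8'. After: A=-2 B=-3 C=0 D=0 ZF=1 PC=6
Step 7: PC=6 exec 'JMP 0'. After: A=-2 B=-3 C=0 D=0 ZF=1 PC=0
Step 8: PC=0 exec 'MOV A, -2'. After: A=-2 B=-3 C=0 D=0 ZF=1 PC=1
Step 9: PC=1 exec 'ADD C, B'. After: A=-2 B=-3 C=-3 D=0 ZF=0 PC=2
Step 10: PC=2 exec 'MOV C, 3'. After: A=-2 B=-3 C=3 D=0 ZF=0 PC=3
Step 11: PC=3 exec 'SUB B, C'. After: A=-2 B=-6 C=3 D=0 ZF=0 PC=4
Step 12: PC=4 exec 'ADD C, B'. After: A=-2 B=-6 C=-3 D=0 ZF=0 PC=5
Step 13: PC=5 exec 'MUL C, 8'. After: A=-2 B=-6 C=-24 D=0 ZF=0 PC=6
Step 14: PC=6 exec 'JMP 0'. After: A=-2 B=-6 C=-24 D=0 ZF=0 PC=0
Step 15: PC=0 exec 'MOV A, -2'. After: A=-2 B=-6 C=-24 D=0 ZF=0 PC=1
After 50 steps: not halted. PC revisits the same instructions with no path to HALT; will never halt.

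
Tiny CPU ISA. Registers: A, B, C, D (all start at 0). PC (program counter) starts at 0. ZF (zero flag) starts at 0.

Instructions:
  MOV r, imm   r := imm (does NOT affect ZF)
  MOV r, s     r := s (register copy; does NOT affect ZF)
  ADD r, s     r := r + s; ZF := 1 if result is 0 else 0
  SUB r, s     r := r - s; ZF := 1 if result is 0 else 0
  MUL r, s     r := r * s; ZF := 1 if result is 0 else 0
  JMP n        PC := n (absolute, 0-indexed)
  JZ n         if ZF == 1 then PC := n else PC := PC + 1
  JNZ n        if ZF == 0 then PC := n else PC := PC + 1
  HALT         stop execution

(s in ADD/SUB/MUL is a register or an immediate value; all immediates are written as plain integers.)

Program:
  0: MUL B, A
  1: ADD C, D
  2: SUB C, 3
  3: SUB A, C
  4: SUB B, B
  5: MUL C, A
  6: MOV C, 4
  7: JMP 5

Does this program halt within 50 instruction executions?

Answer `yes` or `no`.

Step 1: PC=0 exec 'MUL B, A'. After: A=0 B=0 C=0 D=0 ZF=1 PC=1
Step 2: PC=1 exec 'ADD C, D'. After: A=0 B=0 C=0 D=0 ZF=1 PC=2
Step 3: PC=2 exec 'SUB C, 3'. After: A=0 B=0 C=-3 D=0 ZF=0 PC=3
Step 4: PC=3 exec 'SUB A, C'. After: A=3 B=0 C=-3 D=0 ZF=0 PC=4
Step 5: PC=4 exec 'SUB B, B'. After: A=3 B=0 C=-3 D=0 ZF=1 PC=5
Step 6: PC=5 exec 'MUL C, A'. After: A=3 B=0 C=-9 D=0 ZF=0 PC=6
Step 7: PC=6 exec 'MOV C, 4'. After: A=3 B=0 C=4 D=0 ZF=0 PC=7
Step 8: PC=7 exec 'JMP 5'. After: A=3 B=0 C=4 D=0 ZF=0 PC=5
Step 9: PC=5 exec 'MUL C, A'. After: A=3 B=0 C=12 D=0 ZF=0 PC=6
Step 10: PC=6 exec 'MOV C, 4'. After: A=3 B=0 C=4 D=0 ZF=0 PC=7
State after step 10 equals state after step 7: the program is in a cycle of length 3 and will never halt.

Answer: no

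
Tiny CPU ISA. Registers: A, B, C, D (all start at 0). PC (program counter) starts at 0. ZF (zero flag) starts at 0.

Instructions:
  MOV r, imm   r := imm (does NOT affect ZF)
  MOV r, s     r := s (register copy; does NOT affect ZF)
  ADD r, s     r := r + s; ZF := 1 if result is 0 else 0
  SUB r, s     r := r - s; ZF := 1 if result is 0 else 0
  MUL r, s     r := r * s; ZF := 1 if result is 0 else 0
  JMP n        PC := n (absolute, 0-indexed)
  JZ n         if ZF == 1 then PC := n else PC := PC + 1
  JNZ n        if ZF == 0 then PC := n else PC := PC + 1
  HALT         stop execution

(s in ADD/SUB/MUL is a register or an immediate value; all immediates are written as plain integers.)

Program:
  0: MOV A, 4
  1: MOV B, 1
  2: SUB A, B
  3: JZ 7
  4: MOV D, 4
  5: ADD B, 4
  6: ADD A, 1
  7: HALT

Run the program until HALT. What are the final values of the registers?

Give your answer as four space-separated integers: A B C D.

Answer: 4 5 0 4

Derivation:
Step 1: PC=0 exec 'MOV A, 4'. After: A=4 B=0 C=0 D=0 ZF=0 PC=1
Step 2: PC=1 exec 'MOV B, 1'. After: A=4 B=1 C=0 D=0 ZF=0 PC=2
Step 3: PC=2 exec 'SUB A, B'. After: A=3 B=1 C=0 D=0 ZF=0 PC=3
Step 4: PC=3 exec 'JZ 7'. After: A=3 B=1 C=0 D=0 ZF=0 PC=4
Step 5: PC=4 exec 'MOV D, 4'. After: A=3 B=1 C=0 D=4 ZF=0 PC=5
Step 6: PC=5 exec 'ADD B, 4'. After: A=3 B=5 C=0 D=4 ZF=0 PC=6
Step 7: PC=6 exec 'ADD A, 1'. After: A=4 B=5 C=0 D=4 ZF=0 PC=7
Step 8: PC=7 exec 'HALT'. After: A=4 B=5 C=0 D=4 ZF=0 PC=7 HALTED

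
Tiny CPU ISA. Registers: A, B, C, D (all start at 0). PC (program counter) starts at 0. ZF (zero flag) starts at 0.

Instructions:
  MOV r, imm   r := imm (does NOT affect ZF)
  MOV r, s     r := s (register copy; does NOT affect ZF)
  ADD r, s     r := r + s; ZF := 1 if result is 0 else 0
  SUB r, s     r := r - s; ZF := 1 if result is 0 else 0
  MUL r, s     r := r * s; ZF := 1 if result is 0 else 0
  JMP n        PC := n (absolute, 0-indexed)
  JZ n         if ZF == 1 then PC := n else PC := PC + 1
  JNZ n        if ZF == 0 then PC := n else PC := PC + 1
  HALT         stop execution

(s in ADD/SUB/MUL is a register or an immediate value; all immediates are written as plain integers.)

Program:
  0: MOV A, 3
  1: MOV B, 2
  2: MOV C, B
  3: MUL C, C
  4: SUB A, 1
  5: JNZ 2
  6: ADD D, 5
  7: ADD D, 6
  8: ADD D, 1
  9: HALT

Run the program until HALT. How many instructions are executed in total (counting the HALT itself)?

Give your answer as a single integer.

Answer: 18

Derivation:
Step 1: PC=0 exec 'MOV A, 3'. After: A=3 B=0 C=0 D=0 ZF=0 PC=1
Step 2: PC=1 exec 'MOV B, 2'. After: A=3 B=2 C=0 D=0 ZF=0 PC=2
Step 3: PC=2 exec 'MOV C, B'. After: A=3 B=2 C=2 D=0 ZF=0 PC=3
Step 4: PC=3 exec 'MUL C, C'. After: A=3 B=2 C=4 D=0 ZF=0 PC=4
Step 5: PC=4 exec 'SUB A, 1'. After: A=2 B=2 C=4 D=0 ZF=0 PC=5
Step 6: PC=5 exec 'JNZ 2'. After: A=2 B=2 C=4 D=0 ZF=0 PC=2
Step 7: PC=2 exec 'MOV C, B'. After: A=2 B=2 C=2 D=0 ZF=0 PC=3
Step 8: PC=3 exec 'MUL C, C'. After: A=2 B=2 C=4 D=0 ZF=0 PC=4
Step 9: PC=4 exec 'SUB A, 1'. After: A=1 B=2 C=4 D=0 ZF=0 PC=5
Step 10: PC=5 exec 'JNZ 2'. After: A=1 B=2 C=4 D=0 ZF=0 PC=2
Step 11: PC=2 exec 'MOV C, B'. After: A=1 B=2 C=2 D=0 ZF=0 PC=3
Step 12: PC=3 exec 'MUL C, C'. After: A=1 B=2 C=4 D=0 ZF=0 PC=4
Step 13: PC=4 exec 'SUB A, 1'. After: A=0 B=2 C=4 D=0 ZF=1 PC=5
Step 14: PC=5 exec 'JNZ 2'. After: A=0 B=2 C=4 D=0 ZF=1 PC=6
Step 15: PC=6 exec 'ADD D, 5'. After: A=0 B=2 C=4 D=5 ZF=0 PC=7
Step 16: PC=7 exec 'ADD D, 6'. After: A=0 B=2 C=4 D=11 ZF=0 PC=8
Step 17: PC=8 exec 'ADD D, 1'. After: A=0 B=2 C=4 D=12 ZF=0 PC=9
Step 18: PC=9 exec 'HALT'. After: A=0 B=2 C=4 D=12 ZF=0 PC=9 HALTED
Total instructions executed: 18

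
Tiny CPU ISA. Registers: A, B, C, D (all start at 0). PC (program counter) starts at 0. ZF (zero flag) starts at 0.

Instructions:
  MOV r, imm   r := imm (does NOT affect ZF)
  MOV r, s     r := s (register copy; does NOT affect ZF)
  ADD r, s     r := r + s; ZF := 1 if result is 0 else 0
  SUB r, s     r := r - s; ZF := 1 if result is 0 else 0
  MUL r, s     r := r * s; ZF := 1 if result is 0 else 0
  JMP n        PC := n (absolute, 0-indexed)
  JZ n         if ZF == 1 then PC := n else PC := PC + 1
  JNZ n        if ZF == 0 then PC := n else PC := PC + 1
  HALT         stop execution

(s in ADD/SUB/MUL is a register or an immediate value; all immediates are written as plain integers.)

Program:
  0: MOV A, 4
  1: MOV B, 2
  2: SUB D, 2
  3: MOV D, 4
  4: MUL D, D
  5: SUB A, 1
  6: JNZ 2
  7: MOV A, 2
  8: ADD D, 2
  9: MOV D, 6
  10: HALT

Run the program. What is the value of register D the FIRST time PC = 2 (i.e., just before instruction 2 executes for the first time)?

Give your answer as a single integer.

Step 1: PC=0 exec 'MOV A, 4'. After: A=4 B=0 C=0 D=0 ZF=0 PC=1
Step 2: PC=1 exec 'MOV B, 2'. After: A=4 B=2 C=0 D=0 ZF=0 PC=2
First time PC=2: D=0

0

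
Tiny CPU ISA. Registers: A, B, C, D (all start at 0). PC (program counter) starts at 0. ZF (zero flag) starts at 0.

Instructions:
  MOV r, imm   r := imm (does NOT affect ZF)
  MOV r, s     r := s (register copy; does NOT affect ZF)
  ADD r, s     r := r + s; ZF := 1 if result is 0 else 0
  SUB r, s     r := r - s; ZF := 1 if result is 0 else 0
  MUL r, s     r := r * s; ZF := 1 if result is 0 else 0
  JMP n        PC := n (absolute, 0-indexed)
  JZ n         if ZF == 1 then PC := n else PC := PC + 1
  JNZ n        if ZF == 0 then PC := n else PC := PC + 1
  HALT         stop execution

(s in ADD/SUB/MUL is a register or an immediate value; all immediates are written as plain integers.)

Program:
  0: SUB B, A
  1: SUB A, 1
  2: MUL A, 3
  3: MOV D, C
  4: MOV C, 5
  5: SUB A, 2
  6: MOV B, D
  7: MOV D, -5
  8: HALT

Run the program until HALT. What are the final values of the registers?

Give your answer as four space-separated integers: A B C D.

Answer: -5 0 5 -5

Derivation:
Step 1: PC=0 exec 'SUB B, A'. After: A=0 B=0 C=0 D=0 ZF=1 PC=1
Step 2: PC=1 exec 'SUB A, 1'. After: A=-1 B=0 C=0 D=0 ZF=0 PC=2
Step 3: PC=2 exec 'MUL A, 3'. After: A=-3 B=0 C=0 D=0 ZF=0 PC=3
Step 4: PC=3 exec 'MOV D, C'. After: A=-3 B=0 C=0 D=0 ZF=0 PC=4
Step 5: PC=4 exec 'MOV C, 5'. After: A=-3 B=0 C=5 D=0 ZF=0 PC=5
Step 6: PC=5 exec 'SUB A, 2'. After: A=-5 B=0 C=5 D=0 ZF=0 PC=6
Step 7: PC=6 exec 'MOV B, D'. After: A=-5 B=0 C=5 D=0 ZF=0 PC=7
Step 8: PC=7 exec 'MOV D, -5'. After: A=-5 B=0 C=5 D=-5 ZF=0 PC=8
Step 9: PC=8 exec 'HALT'. After: A=-5 B=0 C=5 D=-5 ZF=0 PC=8 HALTED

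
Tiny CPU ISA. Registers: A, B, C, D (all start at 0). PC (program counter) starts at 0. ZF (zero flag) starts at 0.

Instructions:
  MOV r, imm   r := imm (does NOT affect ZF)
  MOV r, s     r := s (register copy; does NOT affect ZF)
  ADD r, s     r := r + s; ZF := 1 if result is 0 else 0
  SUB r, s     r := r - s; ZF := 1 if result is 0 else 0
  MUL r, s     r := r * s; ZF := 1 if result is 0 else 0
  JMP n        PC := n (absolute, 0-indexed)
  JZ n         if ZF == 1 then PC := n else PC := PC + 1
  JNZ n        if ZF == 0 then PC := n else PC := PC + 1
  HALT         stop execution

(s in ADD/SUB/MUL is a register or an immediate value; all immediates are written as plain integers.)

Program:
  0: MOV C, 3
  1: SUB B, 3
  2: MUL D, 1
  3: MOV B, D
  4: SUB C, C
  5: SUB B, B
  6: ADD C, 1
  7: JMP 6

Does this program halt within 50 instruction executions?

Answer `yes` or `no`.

Answer: no

Derivation:
Step 1: PC=0 exec 'MOV C, 3'. After: A=0 B=0 C=3 D=0 ZF=0 PC=1
Step 2: PC=1 exec 'SUB B, 3'. After: A=0 B=-3 C=3 D=0 ZF=0 PC=2
Step 3: PC=2 exec 'MUL D, 1'. After: A=0 B=-3 C=3 D=0 ZF=1 PC=3
Step 4: PC=3 exec 'MOV B, D'. After: A=0 B=0 C=3 D=0 ZF=1 PC=4
Step 5: PC=4 exec 'SUB C, C'. After: A=0 B=0 C=0 D=0 ZF=1 PC=5
Step 6: PC=5 exec 'SUB B, B'. After: A=0 B=0 C=0 D=0 ZF=1 PC=6
Step 7: PC=6 exec 'ADD C, 1'. After: A=0 B=0 C=1 D=0 ZF=0 PC=7
Step 8: PC=7 exec 'JMP 6'. After: A=0 B=0 C=1 D=0 ZF=0 PC=6
Step 9: PC=6 exec 'ADD C, 1'. After: A=0 B=0 C=2 D=0 ZF=0 PC=7
Step 10: PC=7 exec 'JMP 6'. After: A=0 B=0 C=2 D=0 ZF=0 PC=6
Step 11: PC=6 exec 'ADD C, 1'. After: A=0 B=0 C=3 D=0 ZF=0 PC=7
Step 12: PC=7 exec 'JMP 6'. After: A=0 B=0 C=3 D=0 ZF=0 PC=6
Step 13: PC=6 exec 'ADD C, 1'. After: A=0 B=0 C=4 D=0 ZF=0 PC=7
Step 14: PC=7 exec 'JMP 6'. After: A=0 B=0 C=4 D=0 ZF=0 PC=6
Step 15: PC=6 exec 'ADD C, 1'. After: A=0 B=0 C=5 D=0 ZF=0 PC=7
After 50 steps: not halted. PC revisits the same instructions with no path to HALT; will never halt.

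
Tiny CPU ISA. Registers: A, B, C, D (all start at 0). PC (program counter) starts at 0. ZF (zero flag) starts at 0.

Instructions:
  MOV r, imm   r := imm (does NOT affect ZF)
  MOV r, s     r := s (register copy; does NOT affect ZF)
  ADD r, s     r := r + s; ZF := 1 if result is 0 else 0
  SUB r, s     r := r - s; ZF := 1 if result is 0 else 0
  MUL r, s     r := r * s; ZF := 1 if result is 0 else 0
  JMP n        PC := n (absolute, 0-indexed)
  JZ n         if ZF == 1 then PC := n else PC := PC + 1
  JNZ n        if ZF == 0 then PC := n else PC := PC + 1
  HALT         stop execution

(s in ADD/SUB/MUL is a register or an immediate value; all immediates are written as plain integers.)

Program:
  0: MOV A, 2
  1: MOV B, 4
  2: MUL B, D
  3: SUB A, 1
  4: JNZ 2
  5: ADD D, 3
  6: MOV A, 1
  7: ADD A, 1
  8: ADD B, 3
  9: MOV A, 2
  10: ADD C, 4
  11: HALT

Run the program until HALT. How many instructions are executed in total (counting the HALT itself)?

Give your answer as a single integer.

Answer: 15

Derivation:
Step 1: PC=0 exec 'MOV A, 2'. After: A=2 B=0 C=0 D=0 ZF=0 PC=1
Step 2: PC=1 exec 'MOV B, 4'. After: A=2 B=4 C=0 D=0 ZF=0 PC=2
Step 3: PC=2 exec 'MUL B, D'. After: A=2 B=0 C=0 D=0 ZF=1 PC=3
Step 4: PC=3 exec 'SUB A, 1'. After: A=1 B=0 C=0 D=0 ZF=0 PC=4
Step 5: PC=4 exec 'JNZ 2'. After: A=1 B=0 C=0 D=0 ZF=0 PC=2
Step 6: PC=2 exec 'MUL B, D'. After: A=1 B=0 C=0 D=0 ZF=1 PC=3
Step 7: PC=3 exec 'SUB A, 1'. After: A=0 B=0 C=0 D=0 ZF=1 PC=4
Step 8: PC=4 exec 'JNZ 2'. After: A=0 B=0 C=0 D=0 ZF=1 PC=5
Step 9: PC=5 exec 'ADD D, 3'. After: A=0 B=0 C=0 D=3 ZF=0 PC=6
Step 10: PC=6 exec 'MOV A, 1'. After: A=1 B=0 C=0 D=3 ZF=0 PC=7
Step 11: PC=7 exec 'ADD A, 1'. After: A=2 B=0 C=0 D=3 ZF=0 PC=8
Step 12: PC=8 exec 'ADD B, 3'. After: A=2 B=3 C=0 D=3 ZF=0 PC=9
Step 13: PC=9 exec 'MOV A, 2'. After: A=2 B=3 C=0 D=3 ZF=0 PC=10
Step 14: PC=10 exec 'ADD C, 4'. After: A=2 B=3 C=4 D=3 ZF=0 PC=11
Step 15: PC=11 exec 'HALT'. After: A=2 B=3 C=4 D=3 ZF=0 PC=11 HALTED
Total instructions executed: 15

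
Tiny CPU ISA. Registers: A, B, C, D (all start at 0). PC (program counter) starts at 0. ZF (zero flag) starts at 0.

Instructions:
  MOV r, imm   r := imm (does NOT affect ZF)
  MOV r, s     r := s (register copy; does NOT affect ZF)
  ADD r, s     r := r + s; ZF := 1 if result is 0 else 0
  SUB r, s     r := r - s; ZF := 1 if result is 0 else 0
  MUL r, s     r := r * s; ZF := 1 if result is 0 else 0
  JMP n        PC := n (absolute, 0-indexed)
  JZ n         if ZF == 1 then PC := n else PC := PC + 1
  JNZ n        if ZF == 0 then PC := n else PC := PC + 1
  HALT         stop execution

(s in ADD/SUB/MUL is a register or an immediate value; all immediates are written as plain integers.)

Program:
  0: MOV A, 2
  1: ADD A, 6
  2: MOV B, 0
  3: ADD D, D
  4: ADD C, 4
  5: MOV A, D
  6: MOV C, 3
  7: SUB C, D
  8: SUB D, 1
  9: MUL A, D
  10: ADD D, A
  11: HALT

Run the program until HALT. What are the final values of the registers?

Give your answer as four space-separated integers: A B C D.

Answer: 0 0 3 -1

Derivation:
Step 1: PC=0 exec 'MOV A, 2'. After: A=2 B=0 C=0 D=0 ZF=0 PC=1
Step 2: PC=1 exec 'ADD A, 6'. After: A=8 B=0 C=0 D=0 ZF=0 PC=2
Step 3: PC=2 exec 'MOV B, 0'. After: A=8 B=0 C=0 D=0 ZF=0 PC=3
Step 4: PC=3 exec 'ADD D, D'. After: A=8 B=0 C=0 D=0 ZF=1 PC=4
Step 5: PC=4 exec 'ADD C, 4'. After: A=8 B=0 C=4 D=0 ZF=0 PC=5
Step 6: PC=5 exec 'MOV A, D'. After: A=0 B=0 C=4 D=0 ZF=0 PC=6
Step 7: PC=6 exec 'MOV C, 3'. After: A=0 B=0 C=3 D=0 ZF=0 PC=7
Step 8: PC=7 exec 'SUB C, D'. After: A=0 B=0 C=3 D=0 ZF=0 PC=8
Step 9: PC=8 exec 'SUB D, 1'. After: A=0 B=0 C=3 D=-1 ZF=0 PC=9
Step 10: PC=9 exec 'MUL A, D'. After: A=0 B=0 C=3 D=-1 ZF=1 PC=10
Step 11: PC=10 exec 'ADD D, A'. After: A=0 B=0 C=3 D=-1 ZF=0 PC=11
Step 12: PC=11 exec 'HALT'. After: A=0 B=0 C=3 D=-1 ZF=0 PC=11 HALTED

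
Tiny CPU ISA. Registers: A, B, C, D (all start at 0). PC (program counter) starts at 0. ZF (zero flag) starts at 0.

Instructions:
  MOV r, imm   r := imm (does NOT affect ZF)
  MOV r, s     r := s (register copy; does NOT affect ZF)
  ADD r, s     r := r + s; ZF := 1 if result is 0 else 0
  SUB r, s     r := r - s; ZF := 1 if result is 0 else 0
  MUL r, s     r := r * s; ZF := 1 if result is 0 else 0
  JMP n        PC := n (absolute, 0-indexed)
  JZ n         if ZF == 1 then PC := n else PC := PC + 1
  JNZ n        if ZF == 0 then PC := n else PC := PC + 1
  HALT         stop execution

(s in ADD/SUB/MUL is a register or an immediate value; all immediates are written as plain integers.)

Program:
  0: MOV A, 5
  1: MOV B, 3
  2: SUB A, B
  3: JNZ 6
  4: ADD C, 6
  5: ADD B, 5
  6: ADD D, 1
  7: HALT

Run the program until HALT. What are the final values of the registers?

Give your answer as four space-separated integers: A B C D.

Answer: 2 3 0 1

Derivation:
Step 1: PC=0 exec 'MOV A, 5'. After: A=5 B=0 C=0 D=0 ZF=0 PC=1
Step 2: PC=1 exec 'MOV B, 3'. After: A=5 B=3 C=0 D=0 ZF=0 PC=2
Step 3: PC=2 exec 'SUB A, B'. After: A=2 B=3 C=0 D=0 ZF=0 PC=3
Step 4: PC=3 exec 'JNZ 6'. After: A=2 B=3 C=0 D=0 ZF=0 PC=6
Step 5: PC=6 exec 'ADD D, 1'. After: A=2 B=3 C=0 D=1 ZF=0 PC=7
Step 6: PC=7 exec 'HALT'. After: A=2 B=3 C=0 D=1 ZF=0 PC=7 HALTED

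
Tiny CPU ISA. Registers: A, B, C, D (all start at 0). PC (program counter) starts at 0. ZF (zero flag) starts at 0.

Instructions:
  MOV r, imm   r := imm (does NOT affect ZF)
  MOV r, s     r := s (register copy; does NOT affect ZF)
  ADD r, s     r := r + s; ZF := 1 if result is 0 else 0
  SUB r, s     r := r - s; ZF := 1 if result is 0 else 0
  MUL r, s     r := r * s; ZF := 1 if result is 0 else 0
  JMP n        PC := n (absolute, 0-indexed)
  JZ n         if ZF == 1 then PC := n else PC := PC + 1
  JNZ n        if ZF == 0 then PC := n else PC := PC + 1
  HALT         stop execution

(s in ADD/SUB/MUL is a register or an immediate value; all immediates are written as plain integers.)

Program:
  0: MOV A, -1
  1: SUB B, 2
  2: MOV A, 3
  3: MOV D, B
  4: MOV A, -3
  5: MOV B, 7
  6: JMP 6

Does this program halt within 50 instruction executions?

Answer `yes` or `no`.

Step 1: PC=0 exec 'MOV A, -1'. After: A=-1 B=0 C=0 D=0 ZF=0 PC=1
Step 2: PC=1 exec 'SUB B, 2'. After: A=-1 B=-2 C=0 D=0 ZF=0 PC=2
Step 3: PC=2 exec 'MOV A, 3'. After: A=3 B=-2 C=0 D=0 ZF=0 PC=3
Step 4: PC=3 exec 'MOV D, B'. After: A=3 B=-2 C=0 D=-2 ZF=0 PC=4
Step 5: PC=4 exec 'MOV A, -3'. After: A=-3 B=-2 C=0 D=-2 ZF=0 PC=5
Step 6: PC=5 exec 'MOV B, 7'. After: A=-3 B=7 C=0 D=-2 ZF=0 PC=6
Step 7: PC=6 exec 'JMP 6'. After: A=-3 B=7 C=0 D=-2 ZF=0 PC=6
State after step 7 equals state after step 6: the program is in a cycle of length 1 and will never halt.

Answer: no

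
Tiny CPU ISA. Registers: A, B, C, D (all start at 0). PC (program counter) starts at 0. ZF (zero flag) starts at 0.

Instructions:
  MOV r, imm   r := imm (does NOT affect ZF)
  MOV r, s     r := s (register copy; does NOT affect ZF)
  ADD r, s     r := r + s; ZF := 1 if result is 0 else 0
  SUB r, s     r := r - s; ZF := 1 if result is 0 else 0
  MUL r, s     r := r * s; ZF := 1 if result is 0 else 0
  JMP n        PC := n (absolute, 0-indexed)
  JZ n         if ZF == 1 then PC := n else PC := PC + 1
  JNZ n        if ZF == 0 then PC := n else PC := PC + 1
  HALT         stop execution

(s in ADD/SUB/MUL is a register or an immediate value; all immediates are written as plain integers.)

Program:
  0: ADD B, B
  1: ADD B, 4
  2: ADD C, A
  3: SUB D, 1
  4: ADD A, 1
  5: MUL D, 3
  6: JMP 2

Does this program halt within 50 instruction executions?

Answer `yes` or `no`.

Answer: no

Derivation:
Step 1: PC=0 exec 'ADD B, B'. After: A=0 B=0 C=0 D=0 ZF=1 PC=1
Step 2: PC=1 exec 'ADD B, 4'. After: A=0 B=4 C=0 D=0 ZF=0 PC=2
Step 3: PC=2 exec 'ADD C, A'. After: A=0 B=4 C=0 D=0 ZF=1 PC=3
Step 4: PC=3 exec 'SUB D, 1'. After: A=0 B=4 C=0 D=-1 ZF=0 PC=4
Step 5: PC=4 exec 'ADD A, 1'. After: A=1 B=4 C=0 D=-1 ZF=0 PC=5
Step 6: PC=5 exec 'MUL D, 3'. After: A=1 B=4 C=0 D=-3 ZF=0 PC=6
Step 7: PC=6 exec 'JMP 2'. After: A=1 B=4 C=0 D=-3 ZF=0 PC=2
Step 8: PC=2 exec 'ADD C, A'. After: A=1 B=4 C=1 D=-3 ZF=0 PC=3
Step 9: PC=3 exec 'SUB D, 1'. After: A=1 B=4 C=1 D=-4 ZF=0 PC=4
Step 10: PC=4 exec 'ADD A, 1'. After: A=2 B=4 C=1 D=-4 ZF=0 PC=5
Step 11: PC=5 exec 'MUL D, 3'. After: A=2 B=4 C=1 D=-12 ZF=0 PC=6
Step 12: PC=6 exec 'JMP 2'. After: A=2 B=4 C=1 D=-12 ZF=0 PC=2
Step 13: PC=2 exec 'ADD C, A'. After: A=2 B=4 C=3 D=-12 ZF=0 PC=3
Step 14: PC=3 exec 'SUB D, 1'. After: A=2 B=4 C=3 D=-13 ZF=0 PC=4
Step 15: PC=4 exec 'ADD A, 1'. After: A=3 B=4 C=3 D=-13 ZF=0 PC=5
After 50 steps: not halted. PC revisits the same instructions with no path to HALT; will never halt.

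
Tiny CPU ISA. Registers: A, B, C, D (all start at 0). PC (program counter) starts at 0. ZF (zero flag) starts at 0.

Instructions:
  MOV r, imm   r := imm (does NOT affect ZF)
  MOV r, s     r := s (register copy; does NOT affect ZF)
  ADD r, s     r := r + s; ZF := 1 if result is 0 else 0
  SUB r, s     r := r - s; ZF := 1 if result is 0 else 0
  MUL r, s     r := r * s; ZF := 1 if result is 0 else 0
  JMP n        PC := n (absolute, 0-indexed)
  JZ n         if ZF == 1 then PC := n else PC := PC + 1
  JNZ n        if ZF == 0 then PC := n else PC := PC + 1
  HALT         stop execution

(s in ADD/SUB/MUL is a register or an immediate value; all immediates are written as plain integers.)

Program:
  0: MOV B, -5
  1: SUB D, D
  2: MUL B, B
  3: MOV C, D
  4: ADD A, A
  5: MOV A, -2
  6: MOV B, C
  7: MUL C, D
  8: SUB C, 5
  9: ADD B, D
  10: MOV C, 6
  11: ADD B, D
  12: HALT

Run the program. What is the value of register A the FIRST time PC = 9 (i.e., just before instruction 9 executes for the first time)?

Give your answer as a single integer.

Step 1: PC=0 exec 'MOV B, -5'. After: A=0 B=-5 C=0 D=0 ZF=0 PC=1
Step 2: PC=1 exec 'SUB D, D'. After: A=0 B=-5 C=0 D=0 ZF=1 PC=2
Step 3: PC=2 exec 'MUL B, B'. After: A=0 B=25 C=0 D=0 ZF=0 PC=3
Step 4: PC=3 exec 'MOV C, D'. After: A=0 B=25 C=0 D=0 ZF=0 PC=4
Step 5: PC=4 exec 'ADD A, A'. After: A=0 B=25 C=0 D=0 ZF=1 PC=5
Step 6: PC=5 exec 'MOV A, -2'. After: A=-2 B=25 C=0 D=0 ZF=1 PC=6
Step 7: PC=6 exec 'MOV B, C'. After: A=-2 B=0 C=0 D=0 ZF=1 PC=7
Step 8: PC=7 exec 'MUL C, D'. After: A=-2 B=0 C=0 D=0 ZF=1 PC=8
Step 9: PC=8 exec 'SUB C, 5'. After: A=-2 B=0 C=-5 D=0 ZF=0 PC=9
First time PC=9: A=-2

-2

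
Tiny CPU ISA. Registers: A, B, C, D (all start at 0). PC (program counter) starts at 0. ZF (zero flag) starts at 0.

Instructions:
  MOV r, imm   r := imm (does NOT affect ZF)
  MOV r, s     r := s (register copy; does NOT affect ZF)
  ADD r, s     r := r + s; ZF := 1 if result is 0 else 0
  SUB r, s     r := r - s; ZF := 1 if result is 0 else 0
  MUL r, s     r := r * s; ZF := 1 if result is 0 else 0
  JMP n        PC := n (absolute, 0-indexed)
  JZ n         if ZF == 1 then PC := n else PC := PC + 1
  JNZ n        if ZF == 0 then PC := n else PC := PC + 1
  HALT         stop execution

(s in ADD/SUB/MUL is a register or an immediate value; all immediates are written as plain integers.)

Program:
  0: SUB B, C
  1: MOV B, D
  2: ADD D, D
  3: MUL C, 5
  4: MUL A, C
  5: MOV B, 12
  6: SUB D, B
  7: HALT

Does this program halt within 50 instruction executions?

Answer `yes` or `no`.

Step 1: PC=0 exec 'SUB B, C'. After: A=0 B=0 C=0 D=0 ZF=1 PC=1
Step 2: PC=1 exec 'MOV B, D'. After: A=0 B=0 C=0 D=0 ZF=1 PC=2
Step 3: PC=2 exec 'ADD D, D'. After: A=0 B=0 C=0 D=0 ZF=1 PC=3
Step 4: PC=3 exec 'MUL C, 5'. After: A=0 B=0 C=0 D=0 ZF=1 PC=4
Step 5: PC=4 exec 'MUL A, C'. After: A=0 B=0 C=0 D=0 ZF=1 PC=5
Step 6: PC=5 exec 'MOV B, 12'. After: A=0 B=12 C=0 D=0 ZF=1 PC=6
Step 7: PC=6 exec 'SUB D, B'. After: A=0 B=12 C=0 D=-12 ZF=0 PC=7
Step 8: PC=7 exec 'HALT'. After: A=0 B=12 C=0 D=-12 ZF=0 PC=7 HALTED

Answer: yes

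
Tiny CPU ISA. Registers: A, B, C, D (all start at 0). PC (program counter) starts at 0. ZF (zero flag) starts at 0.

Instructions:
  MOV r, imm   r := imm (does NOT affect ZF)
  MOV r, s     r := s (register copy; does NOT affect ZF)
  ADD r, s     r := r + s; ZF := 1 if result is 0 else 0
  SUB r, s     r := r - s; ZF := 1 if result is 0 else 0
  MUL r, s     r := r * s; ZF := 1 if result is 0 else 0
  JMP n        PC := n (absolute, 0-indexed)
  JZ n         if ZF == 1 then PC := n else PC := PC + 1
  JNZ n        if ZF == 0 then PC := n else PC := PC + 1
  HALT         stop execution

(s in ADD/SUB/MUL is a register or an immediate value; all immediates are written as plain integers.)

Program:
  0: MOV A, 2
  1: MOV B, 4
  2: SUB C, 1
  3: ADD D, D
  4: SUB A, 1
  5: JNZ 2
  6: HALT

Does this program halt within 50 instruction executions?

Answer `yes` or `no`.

Step 1: PC=0 exec 'MOV A, 2'. After: A=2 B=0 C=0 D=0 ZF=0 PC=1
Step 2: PC=1 exec 'MOV B, 4'. After: A=2 B=4 C=0 D=0 ZF=0 PC=2
Step 3: PC=2 exec 'SUB C, 1'. After: A=2 B=4 C=-1 D=0 ZF=0 PC=3
Step 4: PC=3 exec 'ADD D, D'. After: A=2 B=4 C=-1 D=0 ZF=1 PC=4
Step 5: PC=4 exec 'SUB A, 1'. After: A=1 B=4 C=-1 D=0 ZF=0 PC=5
Step 6: PC=5 exec 'JNZ 2'. After: A=1 B=4 C=-1 D=0 ZF=0 PC=2
Step 7: PC=2 exec 'SUB C, 1'. After: A=1 B=4 C=-2 D=0 ZF=0 PC=3
Step 8: PC=3 exec 'ADD D, D'. After: A=1 B=4 C=-2 D=0 ZF=1 PC=4
Step 9: PC=4 exec 'SUB A, 1'. After: A=0 B=4 C=-2 D=0 ZF=1 PC=5
Step 10: PC=5 exec 'JNZ 2'. After: A=0 B=4 C=-2 D=0 ZF=1 PC=6
Step 11: PC=6 exec 'HALT'. After: A=0 B=4 C=-2 D=0 ZF=1 PC=6 HALTED

Answer: yes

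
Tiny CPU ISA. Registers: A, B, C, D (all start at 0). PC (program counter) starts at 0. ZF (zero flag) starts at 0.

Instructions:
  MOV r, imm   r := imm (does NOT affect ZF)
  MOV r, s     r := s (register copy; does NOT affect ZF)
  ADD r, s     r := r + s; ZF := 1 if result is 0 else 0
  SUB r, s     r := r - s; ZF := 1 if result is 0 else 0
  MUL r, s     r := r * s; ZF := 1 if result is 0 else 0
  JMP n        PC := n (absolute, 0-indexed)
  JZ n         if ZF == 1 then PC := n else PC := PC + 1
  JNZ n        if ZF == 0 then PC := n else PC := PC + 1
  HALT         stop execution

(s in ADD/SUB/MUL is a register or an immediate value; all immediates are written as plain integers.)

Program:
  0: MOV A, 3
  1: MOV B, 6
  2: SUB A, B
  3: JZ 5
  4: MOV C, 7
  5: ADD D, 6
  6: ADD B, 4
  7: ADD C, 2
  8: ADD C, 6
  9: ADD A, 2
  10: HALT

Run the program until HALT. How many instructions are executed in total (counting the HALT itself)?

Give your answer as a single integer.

Step 1: PC=0 exec 'MOV A, 3'. After: A=3 B=0 C=0 D=0 ZF=0 PC=1
Step 2: PC=1 exec 'MOV B, 6'. After: A=3 B=6 C=0 D=0 ZF=0 PC=2
Step 3: PC=2 exec 'SUB A, B'. After: A=-3 B=6 C=0 D=0 ZF=0 PC=3
Step 4: PC=3 exec 'JZ 5'. After: A=-3 B=6 C=0 D=0 ZF=0 PC=4
Step 5: PC=4 exec 'MOV C, 7'. After: A=-3 B=6 C=7 D=0 ZF=0 PC=5
Step 6: PC=5 exec 'ADD D, 6'. After: A=-3 B=6 C=7 D=6 ZF=0 PC=6
Step 7: PC=6 exec 'ADD B, 4'. After: A=-3 B=10 C=7 D=6 ZF=0 PC=7
Step 8: PC=7 exec 'ADD C, 2'. After: A=-3 B=10 C=9 D=6 ZF=0 PC=8
Step 9: PC=8 exec 'ADD C, 6'. After: A=-3 B=10 C=15 D=6 ZF=0 PC=9
Step 10: PC=9 exec 'ADD A, 2'. After: A=-1 B=10 C=15 D=6 ZF=0 PC=10
Step 11: PC=10 exec 'HALT'. After: A=-1 B=10 C=15 D=6 ZF=0 PC=10 HALTED
Total instructions executed: 11

Answer: 11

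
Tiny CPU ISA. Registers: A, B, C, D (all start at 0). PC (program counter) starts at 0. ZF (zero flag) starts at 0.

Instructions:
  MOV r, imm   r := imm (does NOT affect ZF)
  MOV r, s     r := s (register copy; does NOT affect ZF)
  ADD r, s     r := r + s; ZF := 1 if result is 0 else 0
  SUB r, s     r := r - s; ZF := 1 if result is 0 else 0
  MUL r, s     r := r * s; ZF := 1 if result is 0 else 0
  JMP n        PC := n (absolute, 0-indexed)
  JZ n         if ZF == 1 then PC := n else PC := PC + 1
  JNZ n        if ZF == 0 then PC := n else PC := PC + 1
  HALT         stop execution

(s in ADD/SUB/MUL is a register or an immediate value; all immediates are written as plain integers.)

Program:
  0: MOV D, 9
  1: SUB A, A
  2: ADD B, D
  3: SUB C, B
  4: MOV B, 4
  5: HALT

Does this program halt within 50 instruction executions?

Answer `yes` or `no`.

Step 1: PC=0 exec 'MOV D, 9'. After: A=0 B=0 C=0 D=9 ZF=0 PC=1
Step 2: PC=1 exec 'SUB A, A'. After: A=0 B=0 C=0 D=9 ZF=1 PC=2
Step 3: PC=2 exec 'ADD B, D'. After: A=0 B=9 C=0 D=9 ZF=0 PC=3
Step 4: PC=3 exec 'SUB C, B'. After: A=0 B=9 C=-9 D=9 ZF=0 PC=4
Step 5: PC=4 exec 'MOV B, 4'. After: A=0 B=4 C=-9 D=9 ZF=0 PC=5
Step 6: PC=5 exec 'HALT'. After: A=0 B=4 C=-9 D=9 ZF=0 PC=5 HALTED

Answer: yes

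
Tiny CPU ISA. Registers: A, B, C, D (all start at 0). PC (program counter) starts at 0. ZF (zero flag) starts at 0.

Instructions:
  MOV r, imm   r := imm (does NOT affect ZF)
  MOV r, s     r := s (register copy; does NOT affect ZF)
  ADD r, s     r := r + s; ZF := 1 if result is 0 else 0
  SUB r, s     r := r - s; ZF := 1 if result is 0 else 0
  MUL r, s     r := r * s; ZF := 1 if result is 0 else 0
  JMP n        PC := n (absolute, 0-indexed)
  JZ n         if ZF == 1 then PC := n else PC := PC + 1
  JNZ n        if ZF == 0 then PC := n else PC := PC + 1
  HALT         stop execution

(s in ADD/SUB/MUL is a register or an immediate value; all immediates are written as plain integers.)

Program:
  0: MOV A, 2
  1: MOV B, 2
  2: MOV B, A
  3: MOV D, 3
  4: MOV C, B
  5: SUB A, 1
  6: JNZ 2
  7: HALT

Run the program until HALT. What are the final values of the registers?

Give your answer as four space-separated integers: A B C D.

Answer: 0 1 1 3

Derivation:
Step 1: PC=0 exec 'MOV A, 2'. After: A=2 B=0 C=0 D=0 ZF=0 PC=1
Step 2: PC=1 exec 'MOV B, 2'. After: A=2 B=2 C=0 D=0 ZF=0 PC=2
Step 3: PC=2 exec 'MOV B, A'. After: A=2 B=2 C=0 D=0 ZF=0 PC=3
Step 4: PC=3 exec 'MOV D, 3'. After: A=2 B=2 C=0 D=3 ZF=0 PC=4
Step 5: PC=4 exec 'MOV C, B'. After: A=2 B=2 C=2 D=3 ZF=0 PC=5
Step 6: PC=5 exec 'SUB A, 1'. After: A=1 B=2 C=2 D=3 ZF=0 PC=6
Step 7: PC=6 exec 'JNZ 2'. After: A=1 B=2 C=2 D=3 ZF=0 PC=2
Step 8: PC=2 exec 'MOV B, A'. After: A=1 B=1 C=2 D=3 ZF=0 PC=3
Step 9: PC=3 exec 'MOV D, 3'. After: A=1 B=1 C=2 D=3 ZF=0 PC=4
Step 10: PC=4 exec 'MOV C, B'. After: A=1 B=1 C=1 D=3 ZF=0 PC=5
Step 11: PC=5 exec 'SUB A, 1'. After: A=0 B=1 C=1 D=3 ZF=1 PC=6
Step 12: PC=6 exec 'JNZ 2'. After: A=0 B=1 C=1 D=3 ZF=1 PC=7
Step 13: PC=7 exec 'HALT'. After: A=0 B=1 C=1 D=3 ZF=1 PC=7 HALTED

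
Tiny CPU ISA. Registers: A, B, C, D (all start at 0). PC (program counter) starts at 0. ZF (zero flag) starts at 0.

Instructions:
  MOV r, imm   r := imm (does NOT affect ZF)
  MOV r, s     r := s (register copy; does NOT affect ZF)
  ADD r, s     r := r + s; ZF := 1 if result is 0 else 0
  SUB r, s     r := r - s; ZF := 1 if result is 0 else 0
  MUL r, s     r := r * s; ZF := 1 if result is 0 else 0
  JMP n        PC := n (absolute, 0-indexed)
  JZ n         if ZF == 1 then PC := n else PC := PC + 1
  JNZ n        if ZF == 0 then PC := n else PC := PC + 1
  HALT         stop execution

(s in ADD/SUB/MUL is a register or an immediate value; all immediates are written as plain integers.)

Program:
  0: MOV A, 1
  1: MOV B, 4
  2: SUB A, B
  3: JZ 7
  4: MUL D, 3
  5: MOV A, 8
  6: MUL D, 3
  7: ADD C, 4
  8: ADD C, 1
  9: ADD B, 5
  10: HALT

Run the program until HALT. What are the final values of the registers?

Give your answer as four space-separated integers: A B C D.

Answer: 8 9 5 0

Derivation:
Step 1: PC=0 exec 'MOV A, 1'. After: A=1 B=0 C=0 D=0 ZF=0 PC=1
Step 2: PC=1 exec 'MOV B, 4'. After: A=1 B=4 C=0 D=0 ZF=0 PC=2
Step 3: PC=2 exec 'SUB A, B'. After: A=-3 B=4 C=0 D=0 ZF=0 PC=3
Step 4: PC=3 exec 'JZ 7'. After: A=-3 B=4 C=0 D=0 ZF=0 PC=4
Step 5: PC=4 exec 'MUL D, 3'. After: A=-3 B=4 C=0 D=0 ZF=1 PC=5
Step 6: PC=5 exec 'MOV A, 8'. After: A=8 B=4 C=0 D=0 ZF=1 PC=6
Step 7: PC=6 exec 'MUL D, 3'. After: A=8 B=4 C=0 D=0 ZF=1 PC=7
Step 8: PC=7 exec 'ADD C, 4'. After: A=8 B=4 C=4 D=0 ZF=0 PC=8
Step 9: PC=8 exec 'ADD C, 1'. After: A=8 B=4 C=5 D=0 ZF=0 PC=9
Step 10: PC=9 exec 'ADD B, 5'. After: A=8 B=9 C=5 D=0 ZF=0 PC=10
Step 11: PC=10 exec 'HALT'. After: A=8 B=9 C=5 D=0 ZF=0 PC=10 HALTED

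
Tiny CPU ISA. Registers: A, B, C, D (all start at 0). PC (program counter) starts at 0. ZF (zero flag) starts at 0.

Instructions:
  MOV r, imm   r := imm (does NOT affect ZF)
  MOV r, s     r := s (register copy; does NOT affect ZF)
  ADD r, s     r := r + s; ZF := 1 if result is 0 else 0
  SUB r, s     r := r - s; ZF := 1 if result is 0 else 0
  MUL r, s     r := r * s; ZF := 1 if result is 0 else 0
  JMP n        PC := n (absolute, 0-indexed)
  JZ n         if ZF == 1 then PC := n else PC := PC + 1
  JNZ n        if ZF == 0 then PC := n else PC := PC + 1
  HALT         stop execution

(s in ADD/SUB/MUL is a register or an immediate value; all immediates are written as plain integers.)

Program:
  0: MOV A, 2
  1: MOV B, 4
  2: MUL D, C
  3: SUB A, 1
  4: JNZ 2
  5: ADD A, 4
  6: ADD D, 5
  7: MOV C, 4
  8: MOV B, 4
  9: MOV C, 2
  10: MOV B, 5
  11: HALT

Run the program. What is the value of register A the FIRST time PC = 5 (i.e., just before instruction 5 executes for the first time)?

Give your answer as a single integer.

Step 1: PC=0 exec 'MOV A, 2'. After: A=2 B=0 C=0 D=0 ZF=0 PC=1
Step 2: PC=1 exec 'MOV B, 4'. After: A=2 B=4 C=0 D=0 ZF=0 PC=2
Step 3: PC=2 exec 'MUL D, C'. After: A=2 B=4 C=0 D=0 ZF=1 PC=3
Step 4: PC=3 exec 'SUB A, 1'. After: A=1 B=4 C=0 D=0 ZF=0 PC=4
Step 5: PC=4 exec 'JNZ 2'. After: A=1 B=4 C=0 D=0 ZF=0 PC=2
Step 6: PC=2 exec 'MUL D, C'. After: A=1 B=4 C=0 D=0 ZF=1 PC=3
Step 7: PC=3 exec 'SUB A, 1'. After: A=0 B=4 C=0 D=0 ZF=1 PC=4
Step 8: PC=4 exec 'JNZ 2'. After: A=0 B=4 C=0 D=0 ZF=1 PC=5
First time PC=5: A=0

0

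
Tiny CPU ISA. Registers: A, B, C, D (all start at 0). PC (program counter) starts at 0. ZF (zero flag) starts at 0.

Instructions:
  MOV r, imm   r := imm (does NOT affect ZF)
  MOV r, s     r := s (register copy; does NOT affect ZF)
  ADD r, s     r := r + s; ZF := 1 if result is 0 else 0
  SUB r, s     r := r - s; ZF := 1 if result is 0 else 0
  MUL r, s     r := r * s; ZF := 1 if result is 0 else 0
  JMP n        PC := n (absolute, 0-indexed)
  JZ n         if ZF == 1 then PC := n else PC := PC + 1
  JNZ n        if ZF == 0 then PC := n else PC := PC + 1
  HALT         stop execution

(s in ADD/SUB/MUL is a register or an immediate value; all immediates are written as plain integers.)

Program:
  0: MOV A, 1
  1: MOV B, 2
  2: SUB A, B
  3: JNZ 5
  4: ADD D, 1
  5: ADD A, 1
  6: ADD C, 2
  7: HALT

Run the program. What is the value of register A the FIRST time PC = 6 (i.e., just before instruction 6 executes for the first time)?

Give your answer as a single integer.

Step 1: PC=0 exec 'MOV A, 1'. After: A=1 B=0 C=0 D=0 ZF=0 PC=1
Step 2: PC=1 exec 'MOV B, 2'. After: A=1 B=2 C=0 D=0 ZF=0 PC=2
Step 3: PC=2 exec 'SUB A, B'. After: A=-1 B=2 C=0 D=0 ZF=0 PC=3
Step 4: PC=3 exec 'JNZ 5'. After: A=-1 B=2 C=0 D=0 ZF=0 PC=5
Step 5: PC=5 exec 'ADD A, 1'. After: A=0 B=2 C=0 D=0 ZF=1 PC=6
First time PC=6: A=0

0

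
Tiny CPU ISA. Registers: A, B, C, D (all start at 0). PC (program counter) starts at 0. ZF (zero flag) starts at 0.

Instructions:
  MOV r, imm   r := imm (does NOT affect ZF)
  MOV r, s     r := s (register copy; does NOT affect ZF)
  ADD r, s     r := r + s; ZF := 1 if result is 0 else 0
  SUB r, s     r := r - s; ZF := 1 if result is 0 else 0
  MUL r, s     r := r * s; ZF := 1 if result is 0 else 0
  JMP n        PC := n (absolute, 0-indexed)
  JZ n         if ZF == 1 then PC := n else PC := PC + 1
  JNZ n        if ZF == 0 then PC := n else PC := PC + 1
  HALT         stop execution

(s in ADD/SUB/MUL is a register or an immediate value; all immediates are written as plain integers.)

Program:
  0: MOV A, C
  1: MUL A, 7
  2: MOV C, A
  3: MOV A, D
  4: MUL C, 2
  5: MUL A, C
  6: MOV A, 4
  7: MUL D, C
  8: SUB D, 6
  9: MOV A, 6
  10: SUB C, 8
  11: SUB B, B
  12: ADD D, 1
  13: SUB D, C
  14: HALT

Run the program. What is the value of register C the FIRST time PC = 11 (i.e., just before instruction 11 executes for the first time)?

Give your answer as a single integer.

Step 1: PC=0 exec 'MOV A, C'. After: A=0 B=0 C=0 D=0 ZF=0 PC=1
Step 2: PC=1 exec 'MUL A, 7'. After: A=0 B=0 C=0 D=0 ZF=1 PC=2
Step 3: PC=2 exec 'MOV C, A'. After: A=0 B=0 C=0 D=0 ZF=1 PC=3
Step 4: PC=3 exec 'MOV A, D'. After: A=0 B=0 C=0 D=0 ZF=1 PC=4
Step 5: PC=4 exec 'MUL C, 2'. After: A=0 B=0 C=0 D=0 ZF=1 PC=5
Step 6: PC=5 exec 'MUL A, C'. After: A=0 B=0 C=0 D=0 ZF=1 PC=6
Step 7: PC=6 exec 'MOV A, 4'. After: A=4 B=0 C=0 D=0 ZF=1 PC=7
Step 8: PC=7 exec 'MUL D, C'. After: A=4 B=0 C=0 D=0 ZF=1 PC=8
Step 9: PC=8 exec 'SUB D, 6'. After: A=4 B=0 C=0 D=-6 ZF=0 PC=9
Step 10: PC=9 exec 'MOV A, 6'. After: A=6 B=0 C=0 D=-6 ZF=0 PC=10
Step 11: PC=10 exec 'SUB C, 8'. After: A=6 B=0 C=-8 D=-6 ZF=0 PC=11
First time PC=11: C=-8

-8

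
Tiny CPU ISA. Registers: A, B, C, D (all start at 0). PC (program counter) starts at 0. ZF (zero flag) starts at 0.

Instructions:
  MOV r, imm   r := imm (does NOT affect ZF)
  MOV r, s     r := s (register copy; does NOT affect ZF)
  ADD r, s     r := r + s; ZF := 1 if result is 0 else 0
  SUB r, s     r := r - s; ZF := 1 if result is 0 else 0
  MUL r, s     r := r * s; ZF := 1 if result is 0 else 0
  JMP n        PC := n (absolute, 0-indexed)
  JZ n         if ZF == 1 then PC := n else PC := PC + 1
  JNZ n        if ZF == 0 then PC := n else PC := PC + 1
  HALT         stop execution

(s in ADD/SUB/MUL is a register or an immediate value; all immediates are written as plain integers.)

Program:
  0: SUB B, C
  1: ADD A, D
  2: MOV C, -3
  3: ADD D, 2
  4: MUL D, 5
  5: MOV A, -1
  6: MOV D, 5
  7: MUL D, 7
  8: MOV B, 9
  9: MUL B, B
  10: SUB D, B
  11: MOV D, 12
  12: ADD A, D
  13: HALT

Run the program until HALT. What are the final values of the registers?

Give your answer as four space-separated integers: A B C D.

Step 1: PC=0 exec 'SUB B, C'. After: A=0 B=0 C=0 D=0 ZF=1 PC=1
Step 2: PC=1 exec 'ADD A, D'. After: A=0 B=0 C=0 D=0 ZF=1 PC=2
Step 3: PC=2 exec 'MOV C, -3'. After: A=0 B=0 C=-3 D=0 ZF=1 PC=3
Step 4: PC=3 exec 'ADD D, 2'. After: A=0 B=0 C=-3 D=2 ZF=0 PC=4
Step 5: PC=4 exec 'MUL D, 5'. After: A=0 B=0 C=-3 D=10 ZF=0 PC=5
Step 6: PC=5 exec 'MOV A, -1'. After: A=-1 B=0 C=-3 D=10 ZF=0 PC=6
Step 7: PC=6 exec 'MOV D, 5'. After: A=-1 B=0 C=-3 D=5 ZF=0 PC=7
Step 8: PC=7 exec 'MUL D, 7'. After: A=-1 B=0 C=-3 D=35 ZF=0 PC=8
Step 9: PC=8 exec 'MOV B, 9'. After: A=-1 B=9 C=-3 D=35 ZF=0 PC=9
Step 10: PC=9 exec 'MUL B, B'. After: A=-1 B=81 C=-3 D=35 ZF=0 PC=10
Step 11: PC=10 exec 'SUB D, B'. After: A=-1 B=81 C=-3 D=-46 ZF=0 PC=11
Step 12: PC=11 exec 'MOV D, 12'. After: A=-1 B=81 C=-3 D=12 ZF=0 PC=12
Step 13: PC=12 exec 'ADD A, D'. After: A=11 B=81 C=-3 D=12 ZF=0 PC=13
Step 14: PC=13 exec 'HALT'. After: A=11 B=81 C=-3 D=12 ZF=0 PC=13 HALTED

Answer: 11 81 -3 12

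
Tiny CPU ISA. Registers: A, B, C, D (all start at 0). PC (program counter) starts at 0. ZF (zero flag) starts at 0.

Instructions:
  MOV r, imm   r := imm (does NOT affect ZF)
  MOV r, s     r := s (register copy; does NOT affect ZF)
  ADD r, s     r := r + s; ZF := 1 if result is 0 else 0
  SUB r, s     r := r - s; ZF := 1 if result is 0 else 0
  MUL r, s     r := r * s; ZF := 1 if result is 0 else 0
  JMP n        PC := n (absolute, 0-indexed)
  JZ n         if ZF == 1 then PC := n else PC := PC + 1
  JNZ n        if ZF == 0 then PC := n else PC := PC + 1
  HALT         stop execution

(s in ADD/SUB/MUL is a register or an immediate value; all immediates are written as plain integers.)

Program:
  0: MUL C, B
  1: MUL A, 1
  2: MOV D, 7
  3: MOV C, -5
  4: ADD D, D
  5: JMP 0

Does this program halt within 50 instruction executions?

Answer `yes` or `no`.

Step 1: PC=0 exec 'MUL C, B'. After: A=0 B=0 C=0 D=0 ZF=1 PC=1
Step 2: PC=1 exec 'MUL A, 1'. After: A=0 B=0 C=0 D=0 ZF=1 PC=2
Step 3: PC=2 exec 'MOV D, 7'. After: A=0 B=0 C=0 D=7 ZF=1 PC=3
Step 4: PC=3 exec 'MOV C, -5'. After: A=0 B=0 C=-5 D=7 ZF=1 PC=4
Step 5: PC=4 exec 'ADD D, D'. After: A=0 B=0 C=-5 D=14 ZF=0 PC=5
Step 6: PC=5 exec 'JMP 0'. After: A=0 B=0 C=-5 D=14 ZF=0 PC=0
Step 7: PC=0 exec 'MUL C, B'. After: A=0 B=0 C=0 D=14 ZF=1 PC=1
Step 8: PC=1 exec 'MUL A, 1'. After: A=0 B=0 C=0 D=14 ZF=1 PC=2
Step 9: PC=2 exec 'MOV D, 7'. After: A=0 B=0 C=0 D=7 ZF=1 PC=3
State after step 9 equals state after step 3: the program is in a cycle of length 6 and will never halt.

Answer: no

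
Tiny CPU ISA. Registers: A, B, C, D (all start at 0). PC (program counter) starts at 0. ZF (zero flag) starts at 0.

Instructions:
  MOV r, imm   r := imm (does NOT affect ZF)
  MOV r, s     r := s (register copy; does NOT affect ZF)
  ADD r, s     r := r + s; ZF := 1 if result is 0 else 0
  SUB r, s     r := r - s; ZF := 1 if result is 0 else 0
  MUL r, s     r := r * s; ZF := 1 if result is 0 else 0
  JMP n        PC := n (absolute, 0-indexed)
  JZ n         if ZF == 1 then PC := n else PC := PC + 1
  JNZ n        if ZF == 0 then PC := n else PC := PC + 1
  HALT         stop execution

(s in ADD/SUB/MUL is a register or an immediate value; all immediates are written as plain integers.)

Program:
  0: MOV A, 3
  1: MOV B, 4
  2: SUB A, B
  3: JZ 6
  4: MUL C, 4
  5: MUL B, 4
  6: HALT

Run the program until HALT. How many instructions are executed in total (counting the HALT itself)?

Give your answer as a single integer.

Step 1: PC=0 exec 'MOV A, 3'. After: A=3 B=0 C=0 D=0 ZF=0 PC=1
Step 2: PC=1 exec 'MOV B, 4'. After: A=3 B=4 C=0 D=0 ZF=0 PC=2
Step 3: PC=2 exec 'SUB A, B'. After: A=-1 B=4 C=0 D=0 ZF=0 PC=3
Step 4: PC=3 exec 'JZ 6'. After: A=-1 B=4 C=0 D=0 ZF=0 PC=4
Step 5: PC=4 exec 'MUL C, 4'. After: A=-1 B=4 C=0 D=0 ZF=1 PC=5
Step 6: PC=5 exec 'MUL B, 4'. After: A=-1 B=16 C=0 D=0 ZF=0 PC=6
Step 7: PC=6 exec 'HALT'. After: A=-1 B=16 C=0 D=0 ZF=0 PC=6 HALTED
Total instructions executed: 7

Answer: 7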